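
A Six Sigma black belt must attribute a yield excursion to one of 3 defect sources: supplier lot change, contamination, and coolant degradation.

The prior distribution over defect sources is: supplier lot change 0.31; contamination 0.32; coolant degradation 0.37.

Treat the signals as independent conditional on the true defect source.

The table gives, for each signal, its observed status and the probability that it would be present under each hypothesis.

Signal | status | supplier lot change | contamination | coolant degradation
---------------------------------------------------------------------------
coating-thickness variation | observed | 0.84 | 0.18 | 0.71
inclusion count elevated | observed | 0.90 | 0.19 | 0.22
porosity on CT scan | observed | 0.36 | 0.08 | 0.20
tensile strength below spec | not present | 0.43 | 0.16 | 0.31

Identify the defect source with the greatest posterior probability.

supplier lot change

For each hypothesis, the unnormalized posterior weight is prior × product of the signal likelihoods (using 1 − P(present | H) for each absent signal):
  supplier lot change: 0.31 × 0.84 × 0.90 × 0.36 × (1 − 0.43) = 0.048091
  contamination: 0.32 × 0.18 × 0.19 × 0.08 × (1 − 0.16) = 0.00073544
  coolant degradation: 0.37 × 0.71 × 0.22 × 0.20 × (1 − 0.31) = 0.0079756
Marginal likelihood of the evidence = 0.056802.
P(supplier lot change | evidence) ≈ 0.048091 / 0.056802 ≈ 0.847
P(contamination | evidence) ≈ 0.00073544 / 0.056802 ≈ 0.013
P(coolant degradation | evidence) ≈ 0.0079756 / 0.056802 ≈ 0.140
The largest is 0.847, so supplier lot change is most probable.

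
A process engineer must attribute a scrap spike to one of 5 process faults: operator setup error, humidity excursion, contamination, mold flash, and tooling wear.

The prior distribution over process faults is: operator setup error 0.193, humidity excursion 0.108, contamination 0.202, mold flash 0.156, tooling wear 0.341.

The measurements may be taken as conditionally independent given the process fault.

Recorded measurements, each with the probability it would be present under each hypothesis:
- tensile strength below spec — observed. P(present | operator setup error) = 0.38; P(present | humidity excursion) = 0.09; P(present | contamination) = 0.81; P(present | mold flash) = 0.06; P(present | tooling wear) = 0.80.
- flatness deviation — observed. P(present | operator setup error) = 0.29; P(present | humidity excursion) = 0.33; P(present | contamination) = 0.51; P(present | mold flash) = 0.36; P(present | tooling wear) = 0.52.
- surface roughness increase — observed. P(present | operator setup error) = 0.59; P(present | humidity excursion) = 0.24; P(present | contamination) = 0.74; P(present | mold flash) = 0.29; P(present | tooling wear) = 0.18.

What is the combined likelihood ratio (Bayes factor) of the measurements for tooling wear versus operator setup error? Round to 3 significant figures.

1.15

Joint likelihood of the measurement pattern under each hypothesis:
  tooling wear: 0.80 × 0.52 × 0.18 = 0.07488
  operator setup error: 0.38 × 0.29 × 0.59 = 0.065018
Bayes factor = 0.07488 / 0.065018 ≈ 1.15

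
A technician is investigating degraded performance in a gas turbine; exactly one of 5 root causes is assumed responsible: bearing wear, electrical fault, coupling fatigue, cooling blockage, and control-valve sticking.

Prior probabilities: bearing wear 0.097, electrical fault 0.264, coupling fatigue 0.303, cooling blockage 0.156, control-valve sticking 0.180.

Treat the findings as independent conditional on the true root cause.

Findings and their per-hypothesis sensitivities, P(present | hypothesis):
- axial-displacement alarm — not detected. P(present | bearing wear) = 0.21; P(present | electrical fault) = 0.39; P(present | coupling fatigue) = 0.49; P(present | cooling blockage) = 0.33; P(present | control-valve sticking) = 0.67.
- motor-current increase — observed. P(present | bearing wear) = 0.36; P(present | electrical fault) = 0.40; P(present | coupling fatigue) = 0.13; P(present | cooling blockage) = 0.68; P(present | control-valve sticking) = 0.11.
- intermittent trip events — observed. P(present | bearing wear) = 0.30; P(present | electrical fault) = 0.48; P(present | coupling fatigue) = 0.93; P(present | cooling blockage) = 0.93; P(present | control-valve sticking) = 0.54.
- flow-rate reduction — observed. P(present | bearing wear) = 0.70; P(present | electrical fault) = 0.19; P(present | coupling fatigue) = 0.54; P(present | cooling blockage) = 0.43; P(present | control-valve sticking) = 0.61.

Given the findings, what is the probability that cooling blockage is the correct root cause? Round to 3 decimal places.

0.543

Multiply each prior by the joint likelihood of the evidence pattern (using 1 − P(present | H) for each absent finding):
  bearing wear: 0.097 × (1 − 0.21) × 0.36 × 0.30 × 0.70 = 0.0057932
  electrical fault: 0.264 × (1 − 0.39) × 0.40 × 0.48 × 0.19 = 0.0058747
  coupling fatigue: 0.303 × (1 − 0.49) × 0.13 × 0.93 × 0.54 = 0.010089
  cooling blockage: 0.156 × (1 − 0.33) × 0.68 × 0.93 × 0.43 = 0.028422
  control-valve sticking: 0.180 × (1 − 0.67) × 0.11 × 0.54 × 0.61 = 0.0021523
Marginal likelihood of the evidence = 0.052331.
P(cooling blockage | evidence) = 0.028422 / 0.052331 ≈ 0.543.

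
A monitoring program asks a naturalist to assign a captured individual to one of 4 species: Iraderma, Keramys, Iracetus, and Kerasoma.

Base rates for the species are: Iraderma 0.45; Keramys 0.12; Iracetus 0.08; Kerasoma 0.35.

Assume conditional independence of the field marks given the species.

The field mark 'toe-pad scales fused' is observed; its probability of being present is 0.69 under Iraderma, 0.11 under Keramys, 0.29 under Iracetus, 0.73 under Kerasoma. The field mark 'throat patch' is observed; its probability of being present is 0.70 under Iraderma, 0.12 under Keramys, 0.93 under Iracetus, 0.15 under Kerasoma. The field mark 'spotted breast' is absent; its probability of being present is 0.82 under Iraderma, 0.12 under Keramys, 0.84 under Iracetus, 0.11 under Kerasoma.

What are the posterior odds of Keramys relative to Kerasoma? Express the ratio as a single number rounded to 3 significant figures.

The normalizing constant cancels in an odds ratio, so compute prior × likelihood for the two hypotheses only (using 1 − P(present | H) for each absent field mark):
  Keramys: 0.12 × 0.11 × 0.12 × (1 − 0.12) = 0.0013939
  Kerasoma: 0.35 × 0.73 × 0.15 × (1 − 0.11) = 0.034109
Odds(Keramys : Kerasoma) = 0.0013939 / 0.034109 ≈ 0.0409.

0.0409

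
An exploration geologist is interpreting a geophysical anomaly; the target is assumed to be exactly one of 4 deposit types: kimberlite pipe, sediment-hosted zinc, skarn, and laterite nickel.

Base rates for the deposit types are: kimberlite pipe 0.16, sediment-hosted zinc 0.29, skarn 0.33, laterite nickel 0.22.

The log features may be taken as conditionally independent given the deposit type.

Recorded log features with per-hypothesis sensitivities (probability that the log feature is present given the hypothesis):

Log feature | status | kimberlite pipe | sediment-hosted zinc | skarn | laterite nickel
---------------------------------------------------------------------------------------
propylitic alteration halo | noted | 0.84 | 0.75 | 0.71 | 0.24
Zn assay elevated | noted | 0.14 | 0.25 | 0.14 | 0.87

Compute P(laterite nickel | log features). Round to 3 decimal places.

0.302

Multiply each prior by the joint likelihood of the log feature pattern:
  kimberlite pipe: 0.16 × 0.84 × 0.14 = 0.018816
  sediment-hosted zinc: 0.29 × 0.75 × 0.25 = 0.054375
  skarn: 0.33 × 0.71 × 0.14 = 0.032802
  laterite nickel: 0.22 × 0.24 × 0.87 = 0.045936
Marginal likelihood of the evidence = 0.15193.
P(laterite nickel | evidence) = 0.045936 / 0.15193 ≈ 0.302.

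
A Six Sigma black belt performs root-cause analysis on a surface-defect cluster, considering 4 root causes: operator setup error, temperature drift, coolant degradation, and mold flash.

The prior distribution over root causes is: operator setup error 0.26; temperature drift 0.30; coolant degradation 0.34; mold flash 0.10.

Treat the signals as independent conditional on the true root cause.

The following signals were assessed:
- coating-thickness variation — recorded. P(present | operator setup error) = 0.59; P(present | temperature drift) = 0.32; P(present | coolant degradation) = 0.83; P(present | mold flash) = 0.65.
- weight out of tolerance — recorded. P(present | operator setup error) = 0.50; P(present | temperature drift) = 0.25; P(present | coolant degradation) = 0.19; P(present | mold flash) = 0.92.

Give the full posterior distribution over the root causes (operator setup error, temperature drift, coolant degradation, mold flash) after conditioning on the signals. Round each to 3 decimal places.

0.358, 0.112, 0.250, 0.279

Multiply each prior by the joint likelihood of the signal pattern:
  operator setup error: 0.26 × 0.59 × 0.50 = 0.0767
  temperature drift: 0.30 × 0.32 × 0.25 = 0.024
  coolant degradation: 0.34 × 0.83 × 0.19 = 0.053618
  mold flash: 0.10 × 0.65 × 0.92 = 0.0598
The unnormalized weights sum to 0.21412.
P(operator setup error | evidence) = 0.0767 / 0.21412 ≈ 0.358
P(temperature drift | evidence) = 0.024 / 0.21412 ≈ 0.112
P(coolant degradation | evidence) = 0.053618 / 0.21412 ≈ 0.250
P(mold flash | evidence) = 0.0598 / 0.21412 ≈ 0.279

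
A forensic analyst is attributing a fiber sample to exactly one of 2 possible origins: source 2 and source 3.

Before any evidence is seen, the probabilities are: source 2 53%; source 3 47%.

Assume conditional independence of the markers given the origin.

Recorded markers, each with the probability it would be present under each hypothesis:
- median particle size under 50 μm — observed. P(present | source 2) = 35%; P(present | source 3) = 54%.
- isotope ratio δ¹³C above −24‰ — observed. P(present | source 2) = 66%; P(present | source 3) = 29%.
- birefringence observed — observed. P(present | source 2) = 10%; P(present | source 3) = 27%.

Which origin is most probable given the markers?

source 3

For each hypothesis, the unnormalized posterior weight is prior × product of the marker likelihoods:
  source 2: 0.53 × 0.35 × 0.66 × 0.10 = 0.012243
  source 3: 0.47 × 0.54 × 0.29 × 0.27 = 0.019873
The unnormalized weights sum to 0.032116.
P(source 2 | evidence) ≈ 0.012243 / 0.032116 ≈ 0.381
P(source 3 | evidence) ≈ 0.019873 / 0.032116 ≈ 0.619
The largest is 0.619, so source 3 is most probable.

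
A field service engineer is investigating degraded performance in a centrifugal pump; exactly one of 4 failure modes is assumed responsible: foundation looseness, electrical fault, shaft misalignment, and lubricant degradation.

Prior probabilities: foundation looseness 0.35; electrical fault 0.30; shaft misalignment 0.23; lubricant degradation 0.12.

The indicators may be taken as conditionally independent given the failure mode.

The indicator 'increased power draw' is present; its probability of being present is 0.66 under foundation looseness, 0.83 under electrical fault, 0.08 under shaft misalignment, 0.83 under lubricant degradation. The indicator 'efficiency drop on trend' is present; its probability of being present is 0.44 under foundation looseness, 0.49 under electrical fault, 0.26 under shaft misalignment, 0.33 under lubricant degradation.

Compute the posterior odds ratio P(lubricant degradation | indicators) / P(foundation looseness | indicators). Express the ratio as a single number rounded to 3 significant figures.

Posterior odds equal prior odds times the likelihood ratio; only the two competing hypotheses matter.
  lubricant degradation: 0.12 × 0.83 × 0.33 = 0.032868
  foundation looseness: 0.35 × 0.66 × 0.44 = 0.10164
Odds(lubricant degradation : foundation looseness) = 0.032868 / 0.10164 ≈ 0.323.

0.323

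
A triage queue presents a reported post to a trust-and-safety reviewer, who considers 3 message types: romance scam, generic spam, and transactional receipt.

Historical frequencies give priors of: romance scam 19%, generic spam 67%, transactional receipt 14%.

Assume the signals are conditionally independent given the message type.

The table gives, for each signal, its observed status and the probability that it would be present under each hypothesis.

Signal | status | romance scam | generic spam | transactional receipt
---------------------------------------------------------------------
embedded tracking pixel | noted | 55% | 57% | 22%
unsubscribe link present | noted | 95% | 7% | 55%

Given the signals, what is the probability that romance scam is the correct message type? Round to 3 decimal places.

By Bayes' rule with conditional independence, the unnormalized weight for each hypothesis is prior × ∏ likelihoods:
  romance scam: 0.19 × 0.55 × 0.95 = 0.099275
  generic spam: 0.67 × 0.57 × 0.07 = 0.026733
  transactional receipt: 0.14 × 0.22 × 0.55 = 0.01694
Normalizing constant Z = 0.099275 + 0.026733 + 0.01694 = 0.14295.
P(romance scam | evidence) = 0.099275 / 0.14295 ≈ 0.694.

0.694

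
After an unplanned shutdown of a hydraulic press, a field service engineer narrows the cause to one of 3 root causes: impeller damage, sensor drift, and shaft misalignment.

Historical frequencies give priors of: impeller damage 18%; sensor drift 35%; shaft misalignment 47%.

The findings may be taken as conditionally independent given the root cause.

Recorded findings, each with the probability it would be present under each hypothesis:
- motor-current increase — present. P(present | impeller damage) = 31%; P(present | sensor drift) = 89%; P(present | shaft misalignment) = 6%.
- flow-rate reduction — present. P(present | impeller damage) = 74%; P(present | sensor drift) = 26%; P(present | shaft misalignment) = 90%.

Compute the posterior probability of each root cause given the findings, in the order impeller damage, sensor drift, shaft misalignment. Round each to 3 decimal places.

By Bayes' rule with conditional independence, the unnormalized weight for each hypothesis is prior × ∏ likelihoods:
  impeller damage: 0.18 × 0.31 × 0.74 = 0.041292
  sensor drift: 0.35 × 0.89 × 0.26 = 0.08099
  shaft misalignment: 0.47 × 0.06 × 0.90 = 0.02538
The unnormalized weights sum to 0.14766.
P(impeller damage | evidence) = 0.041292 / 0.14766 ≈ 0.280
P(sensor drift | evidence) = 0.08099 / 0.14766 ≈ 0.548
P(shaft misalignment | evidence) = 0.02538 / 0.14766 ≈ 0.172

0.280, 0.548, 0.172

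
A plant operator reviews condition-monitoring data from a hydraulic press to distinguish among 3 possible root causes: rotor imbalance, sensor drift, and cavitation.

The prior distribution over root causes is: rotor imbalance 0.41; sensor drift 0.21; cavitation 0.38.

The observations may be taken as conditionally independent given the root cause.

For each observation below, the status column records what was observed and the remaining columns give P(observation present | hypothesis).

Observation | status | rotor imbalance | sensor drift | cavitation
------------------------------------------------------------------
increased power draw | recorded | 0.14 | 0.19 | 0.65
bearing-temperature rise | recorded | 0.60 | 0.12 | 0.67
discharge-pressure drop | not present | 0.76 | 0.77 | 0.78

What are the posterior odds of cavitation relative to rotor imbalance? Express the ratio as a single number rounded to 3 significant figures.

Unnormalized posterior weight (prior times the observation likelihoods) for each of the two hypotheses (using 1 − P(present | H) for each absent observation):
  cavitation: 0.38 × 0.65 × 0.67 × (1 − 0.78) = 0.036408
  rotor imbalance: 0.41 × 0.14 × 0.60 × (1 − 0.76) = 0.0082656
Posterior odds = 0.036408 / 0.0082656 ≈ 4.40.

4.40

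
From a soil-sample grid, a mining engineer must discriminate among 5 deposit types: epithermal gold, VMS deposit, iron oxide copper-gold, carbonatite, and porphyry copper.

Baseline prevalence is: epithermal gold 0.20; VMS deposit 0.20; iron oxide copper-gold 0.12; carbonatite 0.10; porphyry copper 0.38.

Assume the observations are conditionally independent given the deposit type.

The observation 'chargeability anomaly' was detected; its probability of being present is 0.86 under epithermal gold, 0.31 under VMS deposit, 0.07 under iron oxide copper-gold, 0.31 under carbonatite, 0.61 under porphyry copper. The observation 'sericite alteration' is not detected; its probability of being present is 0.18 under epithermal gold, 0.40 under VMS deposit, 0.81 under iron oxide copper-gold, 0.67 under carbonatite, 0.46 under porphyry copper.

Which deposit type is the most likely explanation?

For each hypothesis, the unnormalized posterior weight is prior × product of the observation likelihoods (using 1 − P(present | H) for each absent observation):
  epithermal gold: 0.20 × 0.86 × (1 − 0.18) = 0.14104
  VMS deposit: 0.20 × 0.31 × (1 − 0.40) = 0.0372
  iron oxide copper-gold: 0.12 × 0.07 × (1 − 0.81) = 0.001596
  carbonatite: 0.10 × 0.31 × (1 − 0.67) = 0.01023
  porphyry copper: 0.38 × 0.61 × (1 − 0.46) = 0.12517
Marginal likelihood of the evidence = 0.31524.
P(epithermal gold | evidence) ≈ 0.14104 / 0.31524 ≈ 0.447
P(VMS deposit | evidence) ≈ 0.0372 / 0.31524 ≈ 0.118
P(iron oxide copper-gold | evidence) ≈ 0.001596 / 0.31524 ≈ 0.005
P(carbonatite | evidence) ≈ 0.01023 / 0.31524 ≈ 0.032
P(porphyry copper | evidence) ≈ 0.12517 / 0.31524 ≈ 0.397
The largest is 0.447, so epithermal gold is most probable.

epithermal gold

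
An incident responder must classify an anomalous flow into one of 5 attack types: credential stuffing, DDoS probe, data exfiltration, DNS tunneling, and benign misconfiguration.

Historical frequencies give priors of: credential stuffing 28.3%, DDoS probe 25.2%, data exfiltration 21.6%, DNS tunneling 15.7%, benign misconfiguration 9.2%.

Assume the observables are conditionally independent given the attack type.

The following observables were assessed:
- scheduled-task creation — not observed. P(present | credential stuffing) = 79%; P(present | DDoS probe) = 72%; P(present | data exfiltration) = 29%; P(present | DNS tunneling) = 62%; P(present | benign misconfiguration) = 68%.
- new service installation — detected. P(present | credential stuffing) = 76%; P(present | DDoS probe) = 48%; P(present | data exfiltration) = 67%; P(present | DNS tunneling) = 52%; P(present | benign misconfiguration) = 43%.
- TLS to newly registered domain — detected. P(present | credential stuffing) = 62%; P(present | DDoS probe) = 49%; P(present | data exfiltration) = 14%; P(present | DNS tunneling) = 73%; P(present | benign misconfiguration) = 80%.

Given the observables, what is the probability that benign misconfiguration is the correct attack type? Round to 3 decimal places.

0.110

For each hypothesis, the unnormalized posterior weight is prior × product of the observable likelihoods (using 1 − P(present | H) for each absent observable):
  credential stuffing: 0.283 × (1 − 0.79) × 0.76 × 0.62 = 0.028003
  DDoS probe: 0.252 × (1 − 0.72) × 0.48 × 0.49 = 0.016596
  data exfiltration: 0.216 × (1 − 0.29) × 0.67 × 0.14 = 0.014385
  DNS tunneling: 0.157 × (1 − 0.62) × 0.52 × 0.73 = 0.022647
  benign misconfiguration: 0.092 × (1 − 0.68) × 0.43 × 0.80 = 0.010127
The unnormalized weights sum to 0.091759.
P(benign misconfiguration | evidence) = 0.010127 / 0.091759 ≈ 0.110.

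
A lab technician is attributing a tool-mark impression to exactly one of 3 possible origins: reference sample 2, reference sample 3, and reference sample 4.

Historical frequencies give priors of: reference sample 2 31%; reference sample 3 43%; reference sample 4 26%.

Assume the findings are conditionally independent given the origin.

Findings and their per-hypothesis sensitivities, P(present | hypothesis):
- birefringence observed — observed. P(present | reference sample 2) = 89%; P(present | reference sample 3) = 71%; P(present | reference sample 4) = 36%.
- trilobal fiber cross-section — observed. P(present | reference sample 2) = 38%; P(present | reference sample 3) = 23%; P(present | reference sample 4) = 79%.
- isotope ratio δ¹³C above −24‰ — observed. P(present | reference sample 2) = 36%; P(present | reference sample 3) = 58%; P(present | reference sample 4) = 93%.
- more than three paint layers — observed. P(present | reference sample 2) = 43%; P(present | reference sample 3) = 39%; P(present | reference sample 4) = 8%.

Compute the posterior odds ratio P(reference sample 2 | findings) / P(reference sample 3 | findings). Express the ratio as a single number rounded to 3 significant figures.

Posterior odds equal prior odds times the likelihood ratio; only the two competing hypotheses matter.
  reference sample 2: 0.31 × 0.89 × 0.38 × 0.36 × 0.43 = 0.01623
  reference sample 3: 0.43 × 0.71 × 0.23 × 0.58 × 0.39 = 0.015884
Odds(reference sample 2 : reference sample 3) = 0.01623 / 0.015884 ≈ 1.02.

1.02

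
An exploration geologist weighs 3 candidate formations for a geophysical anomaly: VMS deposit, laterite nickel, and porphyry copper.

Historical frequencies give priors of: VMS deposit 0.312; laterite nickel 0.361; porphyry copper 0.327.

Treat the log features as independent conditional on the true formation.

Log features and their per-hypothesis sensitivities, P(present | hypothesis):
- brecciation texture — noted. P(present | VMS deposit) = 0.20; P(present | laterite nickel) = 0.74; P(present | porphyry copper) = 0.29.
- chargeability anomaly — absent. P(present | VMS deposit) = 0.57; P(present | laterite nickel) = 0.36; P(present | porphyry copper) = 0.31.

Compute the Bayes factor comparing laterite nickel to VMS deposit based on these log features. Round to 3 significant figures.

Joint likelihood of the log feature pattern under each hypothesis (using 1 − P(present | H) for each absent log feature):
  laterite nickel: 0.74 × (1 − 0.36) = 0.4736
  VMS deposit: 0.20 × (1 − 0.57) = 0.086
Bayes factor = 0.4736 / 0.086 ≈ 5.51

5.51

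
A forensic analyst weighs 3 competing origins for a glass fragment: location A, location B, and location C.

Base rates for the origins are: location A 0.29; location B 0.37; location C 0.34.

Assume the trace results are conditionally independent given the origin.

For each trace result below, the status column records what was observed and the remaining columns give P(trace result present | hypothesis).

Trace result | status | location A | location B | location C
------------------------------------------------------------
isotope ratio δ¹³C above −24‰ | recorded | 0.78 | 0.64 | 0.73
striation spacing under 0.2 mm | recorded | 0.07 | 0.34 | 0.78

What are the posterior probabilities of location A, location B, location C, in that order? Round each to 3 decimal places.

0.055, 0.278, 0.668

Multiply each prior by the joint likelihood of the trace result pattern:
  location A: 0.29 × 0.78 × 0.07 = 0.015834
  location B: 0.37 × 0.64 × 0.34 = 0.080512
  location C: 0.34 × 0.73 × 0.78 = 0.1936
The unnormalized weights sum to 0.28994.
P(location A | evidence) = 0.015834 / 0.28994 ≈ 0.055
P(location B | evidence) = 0.080512 / 0.28994 ≈ 0.278
P(location C | evidence) = 0.1936 / 0.28994 ≈ 0.668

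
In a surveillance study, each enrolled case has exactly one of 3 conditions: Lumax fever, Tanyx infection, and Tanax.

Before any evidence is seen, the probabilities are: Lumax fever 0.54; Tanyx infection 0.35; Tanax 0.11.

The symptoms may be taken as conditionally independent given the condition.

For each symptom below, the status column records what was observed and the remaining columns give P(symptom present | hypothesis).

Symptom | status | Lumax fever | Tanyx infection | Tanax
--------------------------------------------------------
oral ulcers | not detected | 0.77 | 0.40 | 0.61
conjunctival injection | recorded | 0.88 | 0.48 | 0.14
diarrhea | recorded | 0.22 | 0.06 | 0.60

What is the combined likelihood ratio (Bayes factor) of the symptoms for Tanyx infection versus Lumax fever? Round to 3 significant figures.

0.388

Take the product of per-symptom likelihoods under each hypothesis (using 1 − P(present | H) for each absent symptom), then divide.
  Tanyx infection: (1 − 0.40) × 0.48 × 0.06 = 0.01728
  Lumax fever: (1 − 0.77) × 0.88 × 0.22 = 0.044528
Bayes factor = 0.01728 / 0.044528 ≈ 0.388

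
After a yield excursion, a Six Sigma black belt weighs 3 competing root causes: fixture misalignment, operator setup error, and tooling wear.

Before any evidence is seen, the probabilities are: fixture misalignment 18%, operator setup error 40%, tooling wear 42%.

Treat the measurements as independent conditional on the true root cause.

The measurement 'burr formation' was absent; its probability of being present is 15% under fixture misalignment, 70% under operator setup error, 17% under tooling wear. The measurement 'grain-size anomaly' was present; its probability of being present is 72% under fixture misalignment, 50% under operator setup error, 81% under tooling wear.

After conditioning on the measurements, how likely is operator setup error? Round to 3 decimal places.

0.133

Multiply each prior by the joint likelihood of the measurement pattern (using 1 − P(present | H) for each absent measurement):
  fixture misalignment: 0.18 × (1 − 0.15) × 0.72 = 0.11016
  operator setup error: 0.40 × (1 − 0.70) × 0.50 = 0.06
  tooling wear: 0.42 × (1 − 0.17) × 0.81 = 0.28237
The unnormalized weights sum to 0.45253.
P(operator setup error | evidence) = 0.06 / 0.45253 ≈ 0.133.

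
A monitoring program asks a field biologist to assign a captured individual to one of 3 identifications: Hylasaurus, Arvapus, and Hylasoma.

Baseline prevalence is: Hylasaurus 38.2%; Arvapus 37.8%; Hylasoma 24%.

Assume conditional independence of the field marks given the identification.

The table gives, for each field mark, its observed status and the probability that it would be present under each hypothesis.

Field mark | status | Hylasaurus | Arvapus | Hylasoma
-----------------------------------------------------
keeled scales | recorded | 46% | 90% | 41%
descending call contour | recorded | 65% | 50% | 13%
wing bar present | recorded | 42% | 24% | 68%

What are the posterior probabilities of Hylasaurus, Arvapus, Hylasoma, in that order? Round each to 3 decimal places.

By Bayes' rule with conditional independence, the unnormalized weight for each hypothesis is prior × ∏ likelihoods:
  Hylasaurus: 0.382 × 0.46 × 0.65 × 0.42 = 0.047972
  Arvapus: 0.378 × 0.90 × 0.50 × 0.24 = 0.040824
  Hylasoma: 0.240 × 0.41 × 0.13 × 0.68 = 0.0086986
Marginal likelihood of the evidence = 0.097494.
P(Hylasaurus | evidence) = 0.047972 / 0.097494 ≈ 0.492
P(Arvapus | evidence) = 0.040824 / 0.097494 ≈ 0.419
P(Hylasoma | evidence) = 0.0086986 / 0.097494 ≈ 0.089

0.492, 0.419, 0.089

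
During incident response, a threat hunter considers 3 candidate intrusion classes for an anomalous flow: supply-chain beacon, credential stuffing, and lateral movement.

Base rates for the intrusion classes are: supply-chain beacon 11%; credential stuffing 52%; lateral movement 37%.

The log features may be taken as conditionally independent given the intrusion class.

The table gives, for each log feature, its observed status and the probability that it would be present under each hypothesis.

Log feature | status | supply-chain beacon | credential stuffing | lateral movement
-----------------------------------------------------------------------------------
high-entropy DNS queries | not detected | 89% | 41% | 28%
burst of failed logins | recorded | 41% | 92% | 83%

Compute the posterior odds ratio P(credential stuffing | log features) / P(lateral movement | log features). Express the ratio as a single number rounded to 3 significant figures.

The normalizing constant cancels in an odds ratio, so compute prior × likelihood for the two hypotheses only (using 1 − P(present | H) for each absent log feature):
  credential stuffing: 0.52 × (1 − 0.41) × 0.92 = 0.28226
  lateral movement: 0.37 × (1 − 0.28) × 0.83 = 0.22111
Odds(credential stuffing : lateral movement) = 0.28226 / 0.22111 ≈ 1.28.

1.28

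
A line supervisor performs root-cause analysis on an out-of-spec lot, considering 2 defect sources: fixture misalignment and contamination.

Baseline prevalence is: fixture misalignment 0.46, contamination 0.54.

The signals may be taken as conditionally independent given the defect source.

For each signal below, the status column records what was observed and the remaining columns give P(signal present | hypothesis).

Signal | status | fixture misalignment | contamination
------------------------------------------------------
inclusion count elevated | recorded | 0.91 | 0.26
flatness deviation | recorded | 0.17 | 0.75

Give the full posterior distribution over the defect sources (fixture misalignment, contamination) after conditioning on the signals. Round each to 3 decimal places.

For each hypothesis, the unnormalized posterior weight is prior × product of the signal likelihoods:
  fixture misalignment: 0.46 × 0.91 × 0.17 = 0.071162
  contamination: 0.54 × 0.26 × 0.75 = 0.1053
Marginal likelihood of the evidence = 0.17646.
P(fixture misalignment | evidence) = 0.071162 / 0.17646 ≈ 0.403
P(contamination | evidence) = 0.1053 / 0.17646 ≈ 0.597

0.403, 0.597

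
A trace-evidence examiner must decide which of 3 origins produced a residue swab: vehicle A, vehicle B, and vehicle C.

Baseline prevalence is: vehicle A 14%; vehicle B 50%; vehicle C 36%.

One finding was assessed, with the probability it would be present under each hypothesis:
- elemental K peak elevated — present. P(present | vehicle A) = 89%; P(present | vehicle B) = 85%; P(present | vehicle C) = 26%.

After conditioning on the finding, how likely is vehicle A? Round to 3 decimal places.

0.194

For each hypothesis, the unnormalized posterior weight is prior × likelihood:
  vehicle A: 0.14 × 0.89 = 0.1246
  vehicle B: 0.50 × 0.85 = 0.425
  vehicle C: 0.36 × 0.26 = 0.0936
The unnormalized weights sum to 0.6432.
P(vehicle A | evidence) = 0.1246 / 0.6432 ≈ 0.194.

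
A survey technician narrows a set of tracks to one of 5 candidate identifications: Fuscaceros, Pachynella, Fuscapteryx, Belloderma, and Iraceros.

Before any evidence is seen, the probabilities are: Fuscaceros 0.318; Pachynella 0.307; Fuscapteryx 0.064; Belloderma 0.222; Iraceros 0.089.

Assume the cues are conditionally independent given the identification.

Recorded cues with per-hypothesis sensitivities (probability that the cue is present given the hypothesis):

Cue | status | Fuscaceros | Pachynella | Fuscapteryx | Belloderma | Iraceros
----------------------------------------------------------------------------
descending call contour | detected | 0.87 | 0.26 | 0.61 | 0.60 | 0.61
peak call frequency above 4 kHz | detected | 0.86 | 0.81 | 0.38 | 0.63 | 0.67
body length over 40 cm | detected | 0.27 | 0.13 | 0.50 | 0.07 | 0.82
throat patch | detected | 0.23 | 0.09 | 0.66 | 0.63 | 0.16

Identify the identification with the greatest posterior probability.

Multiply each prior by the joint likelihood of the cue pattern:
  Fuscaceros: 0.318 × 0.87 × 0.86 × 0.27 × 0.23 = 0.014775
  Pachynella: 0.307 × 0.26 × 0.81 × 0.13 × 0.09 = 0.00075645
  Fuscapteryx: 0.064 × 0.61 × 0.38 × 0.50 × 0.66 = 0.0048956
  Belloderma: 0.222 × 0.60 × 0.63 × 0.07 × 0.63 = 0.0037007
  Iraceros: 0.089 × 0.61 × 0.67 × 0.82 × 0.16 = 0.0047723
The unnormalized weights sum to 0.0289.
P(Fuscaceros | evidence) ≈ 0.014775 / 0.0289 ≈ 0.511
P(Pachynella | evidence) ≈ 0.00075645 / 0.0289 ≈ 0.026
P(Fuscapteryx | evidence) ≈ 0.0048956 / 0.0289 ≈ 0.169
P(Belloderma | evidence) ≈ 0.0037007 / 0.0289 ≈ 0.128
P(Iraceros | evidence) ≈ 0.0047723 / 0.0289 ≈ 0.165
The largest is 0.511, so Fuscaceros is most probable.

Fuscaceros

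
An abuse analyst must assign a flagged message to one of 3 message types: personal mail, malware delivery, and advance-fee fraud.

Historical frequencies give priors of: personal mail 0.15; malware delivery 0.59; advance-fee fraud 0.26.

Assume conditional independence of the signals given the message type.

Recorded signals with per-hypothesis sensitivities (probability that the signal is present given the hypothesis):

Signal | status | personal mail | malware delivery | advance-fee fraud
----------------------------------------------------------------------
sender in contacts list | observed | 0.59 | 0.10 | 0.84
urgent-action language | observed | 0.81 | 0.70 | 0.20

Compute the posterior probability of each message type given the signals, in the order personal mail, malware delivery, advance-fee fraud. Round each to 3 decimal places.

0.458, 0.264, 0.279

For each hypothesis, the unnormalized posterior weight is prior × product of the signal likelihoods:
  personal mail: 0.15 × 0.59 × 0.81 = 0.071685
  malware delivery: 0.59 × 0.10 × 0.70 = 0.0413
  advance-fee fraud: 0.26 × 0.84 × 0.20 = 0.04368
Normalizing constant Z = 0.071685 + 0.0413 + 0.04368 = 0.15666.
P(personal mail | evidence) = 0.071685 / 0.15666 ≈ 0.458
P(malware delivery | evidence) = 0.0413 / 0.15666 ≈ 0.264
P(advance-fee fraud | evidence) = 0.04368 / 0.15666 ≈ 0.279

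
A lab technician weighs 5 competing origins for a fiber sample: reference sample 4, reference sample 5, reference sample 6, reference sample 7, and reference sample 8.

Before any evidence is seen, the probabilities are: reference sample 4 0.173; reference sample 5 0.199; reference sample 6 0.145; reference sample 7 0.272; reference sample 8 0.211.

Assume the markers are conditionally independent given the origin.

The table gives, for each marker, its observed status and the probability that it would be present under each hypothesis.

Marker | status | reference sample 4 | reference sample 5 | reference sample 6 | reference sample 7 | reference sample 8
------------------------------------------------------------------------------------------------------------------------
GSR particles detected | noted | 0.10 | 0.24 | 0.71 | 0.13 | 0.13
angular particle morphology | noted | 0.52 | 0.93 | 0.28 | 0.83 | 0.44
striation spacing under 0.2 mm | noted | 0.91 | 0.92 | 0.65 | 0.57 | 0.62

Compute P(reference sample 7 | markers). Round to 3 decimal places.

0.182

For each hypothesis, the unnormalized posterior weight is prior × product of the marker likelihoods:
  reference sample 4: 0.173 × 0.10 × 0.52 × 0.91 = 0.0081864
  reference sample 5: 0.199 × 0.24 × 0.93 × 0.92 = 0.040863
  reference sample 6: 0.145 × 0.71 × 0.28 × 0.65 = 0.018737
  reference sample 7: 0.272 × 0.13 × 0.83 × 0.57 = 0.016729
  reference sample 8: 0.211 × 0.13 × 0.44 × 0.62 = 0.0074829
Normalizing constant Z = 0.0081864 + 0.040863 + 0.018737 + 0.016729 + 0.0074829 = 0.091998.
P(reference sample 7 | evidence) = 0.016729 / 0.091998 ≈ 0.182.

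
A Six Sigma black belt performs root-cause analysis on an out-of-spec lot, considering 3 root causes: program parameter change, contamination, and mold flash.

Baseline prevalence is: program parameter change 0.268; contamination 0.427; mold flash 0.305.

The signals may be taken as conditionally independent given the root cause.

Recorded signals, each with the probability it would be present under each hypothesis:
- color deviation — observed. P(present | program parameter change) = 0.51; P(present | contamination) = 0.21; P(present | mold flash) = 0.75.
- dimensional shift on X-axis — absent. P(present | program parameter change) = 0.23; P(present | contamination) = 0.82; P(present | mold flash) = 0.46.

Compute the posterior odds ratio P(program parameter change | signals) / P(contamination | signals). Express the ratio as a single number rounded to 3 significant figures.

The normalizing constant cancels in an odds ratio, so compute prior × likelihood for the two hypotheses only (using 1 − P(present | H) for each absent signal):
  program parameter change: 0.268 × 0.51 × (1 − 0.23) = 0.10524
  contamination: 0.427 × 0.21 × (1 − 0.82) = 0.016141
Odds(program parameter change : contamination) = 0.10524 / 0.016141 ≈ 6.52.

6.52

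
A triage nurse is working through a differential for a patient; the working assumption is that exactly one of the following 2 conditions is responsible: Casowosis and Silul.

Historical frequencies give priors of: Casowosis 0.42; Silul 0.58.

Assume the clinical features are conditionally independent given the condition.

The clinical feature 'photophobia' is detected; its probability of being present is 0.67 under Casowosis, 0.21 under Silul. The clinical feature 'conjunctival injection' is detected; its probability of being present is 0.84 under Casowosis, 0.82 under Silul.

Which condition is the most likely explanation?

Casowosis

For each hypothesis, the unnormalized posterior weight is prior × product of the clinical feature likelihoods:
  Casowosis: 0.42 × 0.67 × 0.84 = 0.23638
  Silul: 0.58 × 0.21 × 0.82 = 0.099876
Marginal likelihood of the evidence = 0.33625.
P(Casowosis | evidence) ≈ 0.23638 / 0.33625 ≈ 0.703
P(Silul | evidence) ≈ 0.099876 / 0.33625 ≈ 0.297
The largest is 0.703, so Casowosis is most probable.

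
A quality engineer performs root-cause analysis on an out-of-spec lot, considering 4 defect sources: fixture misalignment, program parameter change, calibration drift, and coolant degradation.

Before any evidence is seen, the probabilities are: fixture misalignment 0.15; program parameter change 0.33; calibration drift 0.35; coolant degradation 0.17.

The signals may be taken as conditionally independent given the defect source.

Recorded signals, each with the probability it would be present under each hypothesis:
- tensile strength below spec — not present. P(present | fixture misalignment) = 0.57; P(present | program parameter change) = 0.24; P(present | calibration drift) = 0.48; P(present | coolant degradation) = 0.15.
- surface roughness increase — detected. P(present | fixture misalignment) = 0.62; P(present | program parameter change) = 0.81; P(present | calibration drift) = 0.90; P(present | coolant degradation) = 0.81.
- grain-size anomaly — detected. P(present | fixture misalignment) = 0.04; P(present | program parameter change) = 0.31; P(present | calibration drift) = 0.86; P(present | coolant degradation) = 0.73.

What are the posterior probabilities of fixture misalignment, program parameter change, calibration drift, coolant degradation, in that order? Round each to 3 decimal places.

0.005, 0.216, 0.484, 0.294

Multiply each prior by the joint likelihood of the signal pattern (using 1 − P(present | H) for each absent signal):
  fixture misalignment: 0.15 × (1 − 0.57) × 0.62 × 0.04 = 0.0015996
  program parameter change: 0.33 × (1 − 0.24) × 0.81 × 0.31 = 0.062976
  calibration drift: 0.35 × (1 − 0.48) × 0.90 × 0.86 = 0.14087
  coolant degradation: 0.17 × (1 − 0.15) × 0.81 × 0.73 = 0.085443
The unnormalized weights sum to 0.29089.
P(fixture misalignment | evidence) = 0.0015996 / 0.29089 ≈ 0.005
P(program parameter change | evidence) = 0.062976 / 0.29089 ≈ 0.216
P(calibration drift | evidence) = 0.14087 / 0.29089 ≈ 0.484
P(coolant degradation | evidence) = 0.085443 / 0.29089 ≈ 0.294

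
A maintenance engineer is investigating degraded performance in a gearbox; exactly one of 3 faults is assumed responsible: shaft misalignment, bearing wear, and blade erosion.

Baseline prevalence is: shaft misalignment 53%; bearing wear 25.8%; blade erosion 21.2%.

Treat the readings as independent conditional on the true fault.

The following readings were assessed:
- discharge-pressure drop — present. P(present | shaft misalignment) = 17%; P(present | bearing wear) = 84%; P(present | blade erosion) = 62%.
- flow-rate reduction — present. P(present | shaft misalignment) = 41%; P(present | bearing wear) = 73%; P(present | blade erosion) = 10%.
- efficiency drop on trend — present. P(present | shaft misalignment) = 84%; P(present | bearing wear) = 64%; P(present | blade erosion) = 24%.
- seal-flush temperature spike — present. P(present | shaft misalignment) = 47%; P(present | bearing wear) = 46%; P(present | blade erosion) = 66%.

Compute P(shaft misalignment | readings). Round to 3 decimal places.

By Bayes' rule with conditional independence, the unnormalized weight for each hypothesis is prior × ∏ likelihoods:
  shaft misalignment: 0.530 × 0.17 × 0.41 × 0.84 × 0.47 = 0.014584
  bearing wear: 0.258 × 0.84 × 0.73 × 0.64 × 0.46 = 0.046576
  blade erosion: 0.212 × 0.62 × 0.10 × 0.24 × 0.66 = 0.002082
The unnormalized weights sum to 0.063242.
P(shaft misalignment | evidence) = 0.014584 / 0.063242 ≈ 0.231.

0.231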